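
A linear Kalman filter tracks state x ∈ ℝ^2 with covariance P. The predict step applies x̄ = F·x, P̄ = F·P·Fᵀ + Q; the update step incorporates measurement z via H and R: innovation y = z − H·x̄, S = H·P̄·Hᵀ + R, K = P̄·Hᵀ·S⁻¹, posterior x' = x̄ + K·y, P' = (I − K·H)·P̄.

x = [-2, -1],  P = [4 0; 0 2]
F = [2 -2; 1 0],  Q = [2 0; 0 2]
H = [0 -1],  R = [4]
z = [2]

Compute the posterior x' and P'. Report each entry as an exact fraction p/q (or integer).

x' = [-2, -2]
P' = [98/5 16/5; 16/5 12/5]

x̄ = F·x = [-2, -2]
P̄ = F·P·Fᵀ + Q = [26 8; 8 6]
y = z − H·x̄ = [0]
S = H·P̄·Hᵀ + R = [10]
K = P̄·Hᵀ·S⁻¹ = [-4/5; -3/5]
x' = x̄ + K·y = [-2, -2]
P' = (I − K·H)·P̄ = [98/5 16/5; 16/5 12/5]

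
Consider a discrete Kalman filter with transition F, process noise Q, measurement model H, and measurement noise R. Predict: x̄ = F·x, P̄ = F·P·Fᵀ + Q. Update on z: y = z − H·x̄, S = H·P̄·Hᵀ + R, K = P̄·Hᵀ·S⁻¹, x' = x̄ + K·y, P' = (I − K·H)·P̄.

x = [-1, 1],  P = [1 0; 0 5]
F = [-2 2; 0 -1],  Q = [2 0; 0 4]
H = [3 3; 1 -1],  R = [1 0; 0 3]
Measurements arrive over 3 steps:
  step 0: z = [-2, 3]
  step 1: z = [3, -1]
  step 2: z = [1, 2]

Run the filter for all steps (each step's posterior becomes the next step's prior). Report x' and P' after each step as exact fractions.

step 0: x̄ = F·x = [4, -1]
step 0: P̄ = F·P·Fᵀ + Q = [26 -10; -10 9]
step 0: y = z − H·x̄ = [-11, -2]
step 0: S = H·P̄·Hᵀ + R = [136 51; 51 58]
step 0: K = P̄·Hᵀ·S⁻¹ = [948/5287 144/311; 795/5287 -143/311]
step 0: x' = x̄ + K·y = [5824/5287, -9170/5287]
step 0: P' = (I − K·H)·P̄ = [3830/5287 -3514/5287; -3514/5287 3779/5287]
step 1: x̄ = F·x = [-1764/311, 9170/5287]
step 1: P̄ = F·P·Fᵀ + Q = [4066/311 -858/311; -858/311 24927/5287]
step 1: y = z − H·x̄ = [78315/5287, 33871/5287]
step 1: S = H·P̄·Hᵀ + R = [589180/5287 132585/5287; 132585/5287 139082/5287]
step 1: K = P̄·Hᵀ·S⁻¹ = [169596/936485 80392/187297; 1806993/12174305 -1036257/2434861]
step 1: x' = x̄ + K·y = [-44888/187297, 2937686/2434861]
step 1: P' = (I − K·H)·P̄ = [631206/936485 -574674/936485; -574674/936485 8073093/12174305]
step 2: x̄ = F·x = [7042460/2434861, -2937686/2434861]
step 2: P̄ = F·P·Fᵀ + Q = [29845958/2434861 -6217542/2434861; -6217542/2434861 56770313/12174305]
step 2: y = z − H·x̄ = [-9879461/2434861, -464584/221351]
step 2: S = H·P̄·Hᵀ + R = [1306596452/12174305 25216221/1106755; 25216221/1106755 27699858/1106755]
step 2: K = P̄·Hᵀ·S⁻¹ = [1587412628/8793906621 11277194992/26381719863; 1310034197/8793906621 -11184735515/26381719863]
step 2: x' = x̄ + K·y = [33313037368/26381719863, -24301084769/26381719863]
step 2: P' = (I − K·H)·P̄ = [17709498802/26381719863 -16122086174/26381719863; -16122086174/26381719863 17432120371/26381719863]

step 0: x' = [5824/5287, -9170/5287], P' = [3830/5287 -3514/5287; -3514/5287 3779/5287]
step 1: x' = [-44888/187297, 2937686/2434861], P' = [631206/936485 -574674/936485; -574674/936485 8073093/12174305]
step 2: x' = [33313037368/26381719863, -24301084769/26381719863], P' = [17709498802/26381719863 -16122086174/26381719863; -16122086174/26381719863 17432120371/26381719863]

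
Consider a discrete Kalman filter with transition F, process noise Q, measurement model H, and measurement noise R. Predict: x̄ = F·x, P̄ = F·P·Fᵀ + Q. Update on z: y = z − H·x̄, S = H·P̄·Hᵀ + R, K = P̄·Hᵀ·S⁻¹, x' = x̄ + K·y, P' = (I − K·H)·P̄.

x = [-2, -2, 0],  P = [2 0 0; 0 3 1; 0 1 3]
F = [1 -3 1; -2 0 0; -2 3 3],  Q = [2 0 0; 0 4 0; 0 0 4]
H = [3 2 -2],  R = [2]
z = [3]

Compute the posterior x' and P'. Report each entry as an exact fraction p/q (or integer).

x̄ = F·x = [4, 4, -2]
P̄ = F·P·Fᵀ + Q = [28 -4 -28; -4 12 8; -28 8 84]
y = z − H·x̄ = [-21]
S = H·P̄·Hᵀ + R = [862]
K = P̄·Hᵀ·S⁻¹ = [66/431; -2/431; -118/431]
x' = x̄ + K·y = [338/431, 1766/431, 1616/431]
P' = (I − K·H)·P̄ = [3356/431 -1460/431 3508/431; -1460/431 5164/431 2976/431; 3508/431 2976/431 8356/431]

x' = [338/431, 1766/431, 1616/431]
P' = [3356/431 -1460/431 3508/431; -1460/431 5164/431 2976/431; 3508/431 2976/431 8356/431]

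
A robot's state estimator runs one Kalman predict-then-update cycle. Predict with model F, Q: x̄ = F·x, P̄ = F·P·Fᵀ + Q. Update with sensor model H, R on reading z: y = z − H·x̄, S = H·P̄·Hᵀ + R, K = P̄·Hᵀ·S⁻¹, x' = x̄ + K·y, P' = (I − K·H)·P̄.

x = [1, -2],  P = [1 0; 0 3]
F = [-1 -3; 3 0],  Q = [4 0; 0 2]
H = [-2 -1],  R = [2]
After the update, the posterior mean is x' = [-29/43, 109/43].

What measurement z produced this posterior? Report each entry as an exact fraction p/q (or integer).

z = [-1]

x̄ = F·x = [5, 3]
P̄ = F·P·Fᵀ + Q = [32 -3; -3 11]
S = H·P̄·Hᵀ + R = [129]
K = P̄·Hᵀ·S⁻¹ = [-61/129; -5/129]
x' − x̄ = [-244/43, -20/43] = K·y
y = (KᵀK)⁻¹·Kᵀ·(x' − x̄) = [12]
z = y + H·x̄ = [12] + [-13] = [-1]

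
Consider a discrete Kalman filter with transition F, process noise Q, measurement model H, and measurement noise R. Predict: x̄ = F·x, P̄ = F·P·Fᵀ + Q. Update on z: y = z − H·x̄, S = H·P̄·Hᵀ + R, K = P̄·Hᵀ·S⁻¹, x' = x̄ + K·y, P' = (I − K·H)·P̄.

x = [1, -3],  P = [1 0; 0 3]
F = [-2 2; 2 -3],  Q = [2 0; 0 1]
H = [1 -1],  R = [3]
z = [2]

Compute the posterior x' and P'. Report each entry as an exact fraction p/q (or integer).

x̄ = F·x = [-8, 11]
P̄ = F·P·Fᵀ + Q = [18 -22; -22 32]
y = z − H·x̄ = [21]
S = H·P̄·Hᵀ + R = [97]
K = P̄·Hᵀ·S⁻¹ = [40/97; -54/97]
x' = x̄ + K·y = [64/97, -67/97]
P' = (I − K·H)·P̄ = [146/97 26/97; 26/97 188/97]

x' = [64/97, -67/97]
P' = [146/97 26/97; 26/97 188/97]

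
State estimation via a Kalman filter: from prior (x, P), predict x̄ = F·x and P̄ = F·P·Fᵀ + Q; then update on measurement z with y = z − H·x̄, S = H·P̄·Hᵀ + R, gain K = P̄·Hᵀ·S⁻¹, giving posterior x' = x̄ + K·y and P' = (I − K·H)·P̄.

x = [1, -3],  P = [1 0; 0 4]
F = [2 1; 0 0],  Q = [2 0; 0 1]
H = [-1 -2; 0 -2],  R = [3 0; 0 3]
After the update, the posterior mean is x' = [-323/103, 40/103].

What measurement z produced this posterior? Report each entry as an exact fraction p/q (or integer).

x̄ = F·x = [-1, 0]
P̄ = F·P·Fᵀ + Q = [10 0; 0 1]
S = H·P̄·Hᵀ + R = [17 4; 4 7]
K = P̄·Hᵀ·S⁻¹ = [-70/103 40/103; -6/103 -26/103]
x' − x̄ = [-220/103, 40/103] = K·y
y = (KᵀK)⁻¹·Kᵀ·(x' − x̄) = [2, -2]
z = y + H·x̄ = [2, -2] + [1, 0] = [3, -2]

z = [3, -2]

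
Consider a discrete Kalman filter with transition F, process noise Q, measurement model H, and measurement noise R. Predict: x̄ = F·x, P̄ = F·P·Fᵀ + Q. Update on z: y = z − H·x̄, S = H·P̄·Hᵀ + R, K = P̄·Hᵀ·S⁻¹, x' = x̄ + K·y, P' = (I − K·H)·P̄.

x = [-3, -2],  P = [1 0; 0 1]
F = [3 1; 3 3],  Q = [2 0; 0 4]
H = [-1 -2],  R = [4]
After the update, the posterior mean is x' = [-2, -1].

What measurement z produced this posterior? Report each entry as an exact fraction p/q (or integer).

x̄ = F·x = [-11, -15]
P̄ = F·P·Fᵀ + Q = [12 12; 12 22]
S = H·P̄·Hᵀ + R = [152]
K = P̄·Hᵀ·S⁻¹ = [-9/38; -7/19]
x' − x̄ = [9, 14] = K·y
y = (KᵀK)⁻¹·Kᵀ·(x' − x̄) = [-38]
z = y + H·x̄ = [-38] + [41] = [3]

z = [3]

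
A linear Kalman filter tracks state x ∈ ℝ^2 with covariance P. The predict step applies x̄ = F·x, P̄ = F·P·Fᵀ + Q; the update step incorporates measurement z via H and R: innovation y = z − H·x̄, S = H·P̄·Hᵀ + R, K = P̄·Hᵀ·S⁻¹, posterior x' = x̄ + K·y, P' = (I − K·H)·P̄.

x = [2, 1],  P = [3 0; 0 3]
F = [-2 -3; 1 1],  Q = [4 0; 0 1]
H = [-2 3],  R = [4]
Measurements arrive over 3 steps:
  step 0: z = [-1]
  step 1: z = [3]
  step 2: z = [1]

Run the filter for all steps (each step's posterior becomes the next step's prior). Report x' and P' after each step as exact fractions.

step 0: x' = [211/419, 33/419], P' = [856/419 396/419; 396/419 332/419]
step 1: x' = [-113705/130883, 55769/130883], P' = [240936/130883 107632/130883; 107632/130883 93852/130883]
step 2: x' = [-3864033/7353023, -1191601/36765115], P' = [13533208/7353023 6048320/7353023; 6048320/7353023 26355708/36765115]

step 0: x̄ = F·x = [-7, 3]
step 0: P̄ = F·P·Fᵀ + Q = [43 -15; -15 7]
step 0: y = z − H·x̄ = [-24]
step 0: S = H·P̄·Hᵀ + R = [419]
step 0: K = P̄·Hᵀ·S⁻¹ = [-131/419; 51/419]
step 0: x' = x̄ + K·y = [211/419, 33/419]
step 0: P' = (I − K·H)·P̄ = [856/419 396/419; 396/419 332/419]
step 1: x̄ = F·x = [-521/419, 244/419]
step 1: P̄ = F·P·Fᵀ + Q = [12840/419 -4688/419; -4688/419 2399/419]
step 1: y = z − H·x̄ = [-517/419]
step 1: S = H·P̄·Hᵀ + R = [130883/419]
step 1: K = P̄·Hᵀ·S⁻¹ = [-39744/130883; 16573/130883]
step 1: x' = x̄ + K·y = [-113705/130883, 55769/130883]
step 1: P' = (I − K·H)·P̄ = [240936/130883 107632/130883; 107632/130883 93852/130883]
step 2: x̄ = F·x = [60103/130883, -3408/7699]
step 2: P̄ = F·P·Fᵀ + Q = [3623528/130883 -76564/7699; -76564/7699 40055/7699]
step 2: y = z − H·x̄ = [424897/130883]
step 2: S = H·P̄·Hᵀ + R = [36765115/130883]
step 2: K = P̄·Hᵀ·S⁻¹ = [-2230364/7353023; 4645981/36765115]
step 2: x' = x̄ + K·y = [-3864033/7353023, -1191601/36765115]
step 2: P' = (I − K·H)·P̄ = [13533208/7353023 6048320/7353023; 6048320/7353023 26355708/36765115]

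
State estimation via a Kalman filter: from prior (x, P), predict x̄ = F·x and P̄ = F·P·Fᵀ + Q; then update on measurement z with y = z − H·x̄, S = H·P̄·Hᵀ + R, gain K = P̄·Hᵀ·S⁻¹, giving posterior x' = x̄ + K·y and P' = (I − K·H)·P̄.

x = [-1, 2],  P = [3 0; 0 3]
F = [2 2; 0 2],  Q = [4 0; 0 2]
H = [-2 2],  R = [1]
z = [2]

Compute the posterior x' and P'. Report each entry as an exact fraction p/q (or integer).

x' = [210/73, 284/73]
P' = [1020/73 1004/73; 1004/73 1006/73]

x̄ = F·x = [2, 4]
P̄ = F·P·Fᵀ + Q = [28 12; 12 14]
y = z − H·x̄ = [-2]
S = H·P̄·Hᵀ + R = [73]
K = P̄·Hᵀ·S⁻¹ = [-32/73; 4/73]
x' = x̄ + K·y = [210/73, 284/73]
P' = (I − K·H)·P̄ = [1020/73 1004/73; 1004/73 1006/73]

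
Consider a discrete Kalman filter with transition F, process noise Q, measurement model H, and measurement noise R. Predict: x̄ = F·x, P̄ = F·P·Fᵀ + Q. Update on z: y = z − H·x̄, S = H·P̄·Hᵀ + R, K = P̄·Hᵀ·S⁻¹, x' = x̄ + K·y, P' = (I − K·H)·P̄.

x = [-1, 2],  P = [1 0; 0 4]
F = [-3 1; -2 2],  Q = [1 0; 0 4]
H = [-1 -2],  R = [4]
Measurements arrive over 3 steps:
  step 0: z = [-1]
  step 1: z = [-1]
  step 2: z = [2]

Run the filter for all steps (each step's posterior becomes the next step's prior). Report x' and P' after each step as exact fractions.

step 0: x̄ = F·x = [5, 6]
step 0: P̄ = F·P·Fᵀ + Q = [14 14; 14 24]
step 0: y = z − H·x̄ = [16]
step 0: S = H·P̄·Hᵀ + R = [170]
step 0: K = P̄·Hᵀ·S⁻¹ = [-21/85; -31/85]
step 0: x' = x̄ + K·y = [89/85, 14/85]
step 0: P' = (I − K·H)·P̄ = [308/85 -112/85; -112/85 118/85]
step 1: x̄ = F·x = [-253/85, -30/17]
step 1: P̄ = F·P·Fᵀ + Q = [3647/85 596/17; 596/17 588/17]
step 1: y = z − H·x̄ = [-638/85]
step 1: S = H·P̄·Hᵀ + R = [27667/85]
step 1: K = P̄·Hᵀ·S⁻¹ = [-9607/27667; -8860/27667]
step 1: x' = x̄ + K·y = [-10241/27667, 17678/27667]
step 1: P' = (I − K·H)·P̄ = [101260/27667 -31416/27667; -31416/27667 33428/27667]
step 2: x̄ = F·x = [48401/27667, 55838/27667]
step 2: P̄ = F·P·Fᵀ + Q = [1160931/27667 925744/27667; 925744/27667 900748/27667]
step 2: y = z − H·x̄ = [215411/27667]
step 2: S = H·P̄·Hᵀ + R = [8577567/27667]
step 2: K = P̄·Hᵀ·S⁻¹ = [-3012419/8577567; -909080/2859189]
step 2: x' = x̄ + K·y = [-8448526/8577567, -1307494/2859189]
step 2: P' = (I − K·H)·P̄ = [31925948/8577567 -3312712/2859189; -3312712/2859189 1158172/953063]

step 0: x' = [89/85, 14/85], P' = [308/85 -112/85; -112/85 118/85]
step 1: x' = [-10241/27667, 17678/27667], P' = [101260/27667 -31416/27667; -31416/27667 33428/27667]
step 2: x' = [-8448526/8577567, -1307494/2859189], P' = [31925948/8577567 -3312712/2859189; -3312712/2859189 1158172/953063]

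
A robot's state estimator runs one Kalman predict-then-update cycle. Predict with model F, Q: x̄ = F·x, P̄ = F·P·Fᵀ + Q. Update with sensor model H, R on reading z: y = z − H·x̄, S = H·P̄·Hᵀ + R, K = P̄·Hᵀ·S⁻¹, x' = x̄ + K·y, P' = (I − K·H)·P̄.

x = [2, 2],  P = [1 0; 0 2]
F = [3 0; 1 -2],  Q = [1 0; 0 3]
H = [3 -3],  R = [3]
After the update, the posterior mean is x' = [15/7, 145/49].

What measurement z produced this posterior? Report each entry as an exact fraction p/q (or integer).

z = [-3]

x̄ = F·x = [6, -2]
P̄ = F·P·Fᵀ + Q = [10 3; 3 12]
S = H·P̄·Hᵀ + R = [147]
K = P̄·Hᵀ·S⁻¹ = [1/7; -9/49]
x' − x̄ = [-27/7, 243/49] = K·y
y = (KᵀK)⁻¹·Kᵀ·(x' − x̄) = [-27]
z = y + H·x̄ = [-27] + [24] = [-3]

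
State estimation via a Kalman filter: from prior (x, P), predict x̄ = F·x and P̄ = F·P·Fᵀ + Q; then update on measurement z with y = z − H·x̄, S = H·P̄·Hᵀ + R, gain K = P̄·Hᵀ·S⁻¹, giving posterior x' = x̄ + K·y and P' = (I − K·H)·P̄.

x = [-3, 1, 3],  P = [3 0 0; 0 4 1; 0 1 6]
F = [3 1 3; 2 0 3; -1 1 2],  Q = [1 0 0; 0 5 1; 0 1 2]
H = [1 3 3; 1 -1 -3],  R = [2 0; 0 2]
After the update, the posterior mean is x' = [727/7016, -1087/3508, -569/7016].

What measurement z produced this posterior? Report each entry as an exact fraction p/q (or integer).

x̄ = F·x = [1, 3, 10]
P̄ = F·P·Fᵀ + Q = [92 75 36; 75 71 34; 36 34 37]
S = H·P̄·Hᵀ + R = [2344 -712; -712 336]
K = P̄·Hᵀ·S⁻¹ = [9751/35080 5581/17540; 3829/17540 1499/8770; 757/35080 -1222/4385]
x' − x̄ = [-6289/7016, -11611/3508, -70729/7016] = K·y
y = (KᵀK)⁻¹·Kᵀ·(x' − x̄) = [-41, 33]
z = y + H·x̄ = [-41, 33] + [40, -32] = [-1, 1]

z = [-1, 1]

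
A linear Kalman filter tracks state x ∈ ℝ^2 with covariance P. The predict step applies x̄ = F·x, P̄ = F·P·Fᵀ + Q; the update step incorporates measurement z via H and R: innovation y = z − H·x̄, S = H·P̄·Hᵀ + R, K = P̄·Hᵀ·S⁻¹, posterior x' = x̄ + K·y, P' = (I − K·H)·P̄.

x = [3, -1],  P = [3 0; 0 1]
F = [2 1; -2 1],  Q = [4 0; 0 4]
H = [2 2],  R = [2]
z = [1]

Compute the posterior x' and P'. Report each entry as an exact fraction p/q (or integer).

x̄ = F·x = [5, -7]
P̄ = F·P·Fᵀ + Q = [17 -11; -11 17]
y = z − H·x̄ = [5]
S = H·P̄·Hᵀ + R = [50]
K = P̄·Hᵀ·S⁻¹ = [6/25; 6/25]
x' = x̄ + K·y = [31/5, -29/5]
P' = (I − K·H)·P̄ = [353/25 -347/25; -347/25 353/25]

x' = [31/5, -29/5]
P' = [353/25 -347/25; -347/25 353/25]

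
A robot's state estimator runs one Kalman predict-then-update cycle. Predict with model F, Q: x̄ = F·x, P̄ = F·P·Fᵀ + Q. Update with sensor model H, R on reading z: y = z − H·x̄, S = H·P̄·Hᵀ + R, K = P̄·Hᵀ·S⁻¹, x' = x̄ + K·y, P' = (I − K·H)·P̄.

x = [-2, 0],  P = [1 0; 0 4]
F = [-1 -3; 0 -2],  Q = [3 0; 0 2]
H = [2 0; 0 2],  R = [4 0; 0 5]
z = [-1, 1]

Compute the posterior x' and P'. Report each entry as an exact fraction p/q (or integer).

x' = [-186/853, 24/853]
P' = [776/853 120/853; 120/853 810/853]

x̄ = F·x = [2, 0]
P̄ = F·P·Fᵀ + Q = [40 24; 24 18]
y = z − H·x̄ = [-5, 1]
S = H·P̄·Hᵀ + R = [164 96; 96 77]
K = P̄·Hᵀ·S⁻¹ = [388/853 48/853; 60/853 324/853]
x' = x̄ + K·y = [-186/853, 24/853]
P' = (I − K·H)·P̄ = [776/853 120/853; 120/853 810/853]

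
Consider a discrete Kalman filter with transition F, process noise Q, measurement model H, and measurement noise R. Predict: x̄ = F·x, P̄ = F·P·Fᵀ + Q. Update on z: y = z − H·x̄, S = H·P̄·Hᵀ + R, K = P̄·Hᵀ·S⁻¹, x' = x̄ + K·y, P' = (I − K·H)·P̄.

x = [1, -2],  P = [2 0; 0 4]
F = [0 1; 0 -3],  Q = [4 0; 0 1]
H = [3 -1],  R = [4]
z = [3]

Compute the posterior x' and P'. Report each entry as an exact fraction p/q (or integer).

x̄ = F·x = [-2, 6]
P̄ = F·P·Fᵀ + Q = [8 -12; -12 37]
y = z − H·x̄ = [15]
S = H·P̄·Hᵀ + R = [185]
K = P̄·Hᵀ·S⁻¹ = [36/185; -73/185]
x' = x̄ + K·y = [34/37, 3/37]
P' = (I − K·H)·P̄ = [184/185 408/185; 408/185 1516/185]

x' = [34/37, 3/37]
P' = [184/185 408/185; 408/185 1516/185]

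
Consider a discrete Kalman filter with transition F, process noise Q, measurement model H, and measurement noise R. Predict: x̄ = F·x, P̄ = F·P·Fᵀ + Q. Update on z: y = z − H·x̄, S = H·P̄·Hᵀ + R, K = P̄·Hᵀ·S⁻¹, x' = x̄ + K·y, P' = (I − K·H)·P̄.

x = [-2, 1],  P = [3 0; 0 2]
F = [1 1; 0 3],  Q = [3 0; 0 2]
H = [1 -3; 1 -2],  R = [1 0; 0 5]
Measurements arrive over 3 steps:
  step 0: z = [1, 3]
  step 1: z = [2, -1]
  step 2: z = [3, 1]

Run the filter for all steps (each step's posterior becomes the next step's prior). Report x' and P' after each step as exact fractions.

step 0: x' = [-551/953, -575/953], P' = [6116/953 2138/953; 2138/953 844/953]
step 1: x' = [-535866/307327, -369077/307327], P' = [2841817/307327 1006216/307327; 1006216/307327 386858/307327]
step 2: x' = [-199814301/122460491, -190309481/122460491], P' = [1271321588/122460491 451275794/122460491; 451275794/122460491 172380592/122460491]

step 0: x̄ = F·x = [-1, 3]
step 0: P̄ = F·P·Fᵀ + Q = [8 6; 6 20]
step 0: y = z − H·x̄ = [11, 10]
step 0: S = H·P̄·Hᵀ + R = [153 98; 98 69]
step 0: K = P̄·Hᵀ·S⁻¹ = [-298/953 368/953; -394/953 90/953]
step 0: x' = x̄ + K·y = [-551/953, -575/953]
step 0: P' = (I − K·H)·P̄ = [6116/953 2138/953; 2138/953 844/953]
step 1: x̄ = F·x = [-1126/953, -1725/953]
step 1: P̄ = F·P·Fᵀ + Q = [14095/953 8946/953; 8946/953 9502/953]
step 1: y = z − H·x̄ = [-2143/953, -3277/953]
step 1: S = H·P̄·Hᵀ + R = [46890/953 26377/953; 26377/953 21084/953]
step 1: K = P̄·Hᵀ·S⁻¹ = [-176831/307327 165877/307327; -154358/307327 46500/307327]
step 1: x' = x̄ + K·y = [-535866/307327, -369077/307327]
step 1: P' = (I − K·H)·P̄ = [2841817/307327 1006216/307327; 1006216/307327 386858/307327]
step 2: x̄ = F·x = [-904943/307327, -1107231/307327]
step 2: P̄ = F·P·Fᵀ + Q = [6163088/307327 4179222/307327; 4179222/307327 4096376/307327]
step 2: y = z − H·x̄ = [-1494769/307327, -1002192/307327]
step 2: S = H·P̄·Hᵀ + R = [18262467/307327 9845234/307327; 9845234/307327 7368339/307327]
step 2: K = P̄·Hᵀ·S⁻¹ = [-82505794/122460491 73754000/122460491; -65865982/122460491 21302922/122460491]
step 2: x' = x̄ + K·y = [-199814301/122460491, -190309481/122460491]
step 2: P' = (I − K·H)·P̄ = [1271321588/122460491 451275794/122460491; 451275794/122460491 172380592/122460491]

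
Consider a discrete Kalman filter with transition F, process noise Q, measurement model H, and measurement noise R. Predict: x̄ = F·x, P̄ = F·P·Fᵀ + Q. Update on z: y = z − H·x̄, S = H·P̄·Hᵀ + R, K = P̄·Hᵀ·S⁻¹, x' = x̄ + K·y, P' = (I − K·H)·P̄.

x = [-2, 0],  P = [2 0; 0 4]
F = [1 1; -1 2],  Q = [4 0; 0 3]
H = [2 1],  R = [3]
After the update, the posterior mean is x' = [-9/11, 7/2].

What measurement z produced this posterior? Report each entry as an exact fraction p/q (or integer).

z = [2]

x̄ = F·x = [-2, 2]
P̄ = F·P·Fᵀ + Q = [10 6; 6 21]
S = H·P̄·Hᵀ + R = [88]
K = P̄·Hᵀ·S⁻¹ = [13/44; 3/8]
x' − x̄ = [13/11, 3/2] = K·y
y = (KᵀK)⁻¹·Kᵀ·(x' − x̄) = [4]
z = y + H·x̄ = [4] + [-2] = [2]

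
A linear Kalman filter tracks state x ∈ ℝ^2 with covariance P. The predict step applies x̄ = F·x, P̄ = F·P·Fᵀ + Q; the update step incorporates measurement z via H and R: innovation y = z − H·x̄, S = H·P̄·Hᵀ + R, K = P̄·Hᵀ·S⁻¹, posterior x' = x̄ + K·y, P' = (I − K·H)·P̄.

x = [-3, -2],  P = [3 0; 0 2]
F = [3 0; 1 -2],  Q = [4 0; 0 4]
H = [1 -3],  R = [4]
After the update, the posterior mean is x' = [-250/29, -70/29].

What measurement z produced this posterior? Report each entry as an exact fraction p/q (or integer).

z = [-1]

x̄ = F·x = [-9, 1]
P̄ = F·P·Fᵀ + Q = [31 9; 9 15]
S = H·P̄·Hᵀ + R = [116]
K = P̄·Hᵀ·S⁻¹ = [1/29; -9/29]
x' − x̄ = [11/29, -99/29] = K·y
y = (KᵀK)⁻¹·Kᵀ·(x' − x̄) = [11]
z = y + H·x̄ = [11] + [-12] = [-1]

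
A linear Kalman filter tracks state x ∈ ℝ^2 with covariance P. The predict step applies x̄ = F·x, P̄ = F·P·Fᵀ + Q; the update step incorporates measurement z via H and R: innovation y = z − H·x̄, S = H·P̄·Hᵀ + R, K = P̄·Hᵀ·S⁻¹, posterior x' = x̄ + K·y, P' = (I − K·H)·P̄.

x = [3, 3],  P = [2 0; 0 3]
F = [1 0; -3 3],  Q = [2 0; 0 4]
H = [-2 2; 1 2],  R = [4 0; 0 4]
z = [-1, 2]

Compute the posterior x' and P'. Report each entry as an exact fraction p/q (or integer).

x' = [667/470, 589/940]
P' = [162/235 37/235; 37/235 249/470]

x̄ = F·x = [3, 0]
P̄ = F·P·Fᵀ + Q = [4 -6; -6 49]
y = z − H·x̄ = [5, -1]
S = H·P̄·Hᵀ + R = [264 200; 200 180]
K = P̄·Hᵀ·S⁻¹ = [-25/94 59/235; 35/188 143/470]
x' = x̄ + K·y = [667/470, 589/940]
P' = (I − K·H)·P̄ = [162/235 37/235; 37/235 249/470]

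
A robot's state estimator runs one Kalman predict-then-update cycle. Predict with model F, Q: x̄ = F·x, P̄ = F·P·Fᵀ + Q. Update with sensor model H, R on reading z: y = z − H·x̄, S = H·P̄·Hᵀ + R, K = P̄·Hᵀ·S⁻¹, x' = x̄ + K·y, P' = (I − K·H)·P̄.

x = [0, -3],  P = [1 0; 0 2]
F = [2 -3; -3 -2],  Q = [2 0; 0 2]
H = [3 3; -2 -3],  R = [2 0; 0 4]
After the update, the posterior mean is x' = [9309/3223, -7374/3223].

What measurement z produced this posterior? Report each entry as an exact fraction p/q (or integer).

z = [2, 2]

x̄ = F·x = [9, 6]
P̄ = F·P·Fᵀ + Q = [24 6; 6 19]
S = H·P̄·Hᵀ + R = [497 -405; -405 343]
K = P̄·Hᵀ·S⁻¹ = [2070/3223 1824/3223; -1110/3223 -1959/3223]
x' − x̄ = [-19698/3223, -26712/3223] = K·y
y = (KᵀK)⁻¹·Kᵀ·(x' − x̄) = [-43, 38]
z = y + H·x̄ = [-43, 38] + [45, -36] = [2, 2]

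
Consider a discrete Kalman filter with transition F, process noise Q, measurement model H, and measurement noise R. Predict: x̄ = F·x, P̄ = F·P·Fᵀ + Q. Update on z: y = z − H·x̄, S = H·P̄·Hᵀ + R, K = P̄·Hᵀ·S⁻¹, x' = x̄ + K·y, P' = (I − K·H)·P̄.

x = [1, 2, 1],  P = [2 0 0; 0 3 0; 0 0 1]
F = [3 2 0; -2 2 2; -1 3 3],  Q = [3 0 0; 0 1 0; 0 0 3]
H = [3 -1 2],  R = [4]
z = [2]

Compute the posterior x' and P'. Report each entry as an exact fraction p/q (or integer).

x̄ = F·x = [7, 4, 8]
P̄ = F·P·Fᵀ + Q = [33 0 12; 0 25 28; 12 28 41]
y = z − H·x̄ = [-31]
S = H·P̄·Hᵀ + R = [522]
K = P̄·Hᵀ·S⁻¹ = [41/174; 31/522; 5/29]
x' = x̄ + K·y = [-53/174, 1127/522, 77/29]
P' = (I − K·H)·P̄ = [233/58 -1271/174 -267/29; -1271/174 12089/522 657/29; -267/29 657/29 739/29]

x' = [-53/174, 1127/522, 77/29]
P' = [233/58 -1271/174 -267/29; -1271/174 12089/522 657/29; -267/29 657/29 739/29]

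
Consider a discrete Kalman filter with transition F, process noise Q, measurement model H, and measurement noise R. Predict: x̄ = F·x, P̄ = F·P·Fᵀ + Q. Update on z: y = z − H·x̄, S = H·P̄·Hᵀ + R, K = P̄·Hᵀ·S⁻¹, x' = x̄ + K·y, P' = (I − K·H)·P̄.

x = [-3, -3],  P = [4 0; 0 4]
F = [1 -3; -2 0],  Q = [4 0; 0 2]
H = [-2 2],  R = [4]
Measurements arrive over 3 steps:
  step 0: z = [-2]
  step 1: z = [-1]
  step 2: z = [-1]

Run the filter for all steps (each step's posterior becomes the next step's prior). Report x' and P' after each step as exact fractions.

step 0: x' = [526/79, 448/79], P' = [772/79 720/79; 720/79 746/79]
step 1: x' = [-14733/1255, -3111/251], P' = [49006/1255 9660/251; 9660/251 9754/251]
step 2: x' = [68024/2767, 464645/19369], P' = [433204/2767 431580/2767; 431580/2767 3027806/19369]

step 0: x̄ = F·x = [6, 6]
step 0: P̄ = F·P·Fᵀ + Q = [44 -8; -8 18]
step 0: y = z − H·x̄ = [-2]
step 0: S = H·P̄·Hᵀ + R = [316]
step 0: K = P̄·Hᵀ·S⁻¹ = [-26/79; 13/79]
step 0: x' = x̄ + K·y = [526/79, 448/79]
step 0: P' = (I − K·H)·P̄ = [772/79 720/79; 720/79 746/79]
step 1: x̄ = F·x = [-818/79, -1052/79]
step 1: P̄ = F·P·Fᵀ + Q = [3482/79 2776/79; 2776/79 3246/79]
step 1: y = z − H·x̄ = [389/79]
step 1: S = H·P̄·Hᵀ + R = [5020/79]
step 1: K = P̄·Hᵀ·S⁻¹ = [-353/1255; 47/251]
step 1: x' = x̄ + K·y = [-14733/1255, -3111/251]
step 1: P' = (I − K·H)·P̄ = [49006/1255 9660/251; 9660/251 9754/251]
step 2: x̄ = F·x = [31932/1255, 29466/1255]
step 2: P̄ = F·P·Fᵀ + Q = [203156/1255 191788/1255; 191788/1255 198534/1255]
step 2: y = z − H·x̄ = [3677/1255]
step 2: S = H·P̄·Hᵀ + R = [77476/1255]
step 2: K = P̄·Hᵀ·S⁻¹ = [-812/2767; 3373/19369]
step 2: x' = x̄ + K·y = [68024/2767, 464645/19369]
step 2: P' = (I − K·H)·P̄ = [433204/2767 431580/2767; 431580/2767 3027806/19369]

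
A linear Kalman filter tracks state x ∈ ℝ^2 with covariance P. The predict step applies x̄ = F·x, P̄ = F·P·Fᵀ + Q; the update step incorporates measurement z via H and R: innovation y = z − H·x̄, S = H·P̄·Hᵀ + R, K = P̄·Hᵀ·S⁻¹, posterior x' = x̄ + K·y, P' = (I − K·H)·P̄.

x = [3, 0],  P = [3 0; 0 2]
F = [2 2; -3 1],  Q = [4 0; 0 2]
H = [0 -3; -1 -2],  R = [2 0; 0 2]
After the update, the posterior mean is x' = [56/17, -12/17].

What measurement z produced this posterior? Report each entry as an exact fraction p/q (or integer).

z = [2, -2]

x̄ = F·x = [6, -9]
P̄ = F·P·Fᵀ + Q = [24 -14; -14 31]
S = H·P̄·Hᵀ + R = [281 144; 144 94]
K = P̄·Hᵀ·S⁻¹ = [1686/2839 -2462/2839; -915/2839 -48/2839]
x' − x̄ = [-46/17, 141/17] = K·y
y = (KᵀK)⁻¹·Kᵀ·(x' − x̄) = [-25, -14]
z = y + H·x̄ = [-25, -14] + [27, 12] = [2, -2]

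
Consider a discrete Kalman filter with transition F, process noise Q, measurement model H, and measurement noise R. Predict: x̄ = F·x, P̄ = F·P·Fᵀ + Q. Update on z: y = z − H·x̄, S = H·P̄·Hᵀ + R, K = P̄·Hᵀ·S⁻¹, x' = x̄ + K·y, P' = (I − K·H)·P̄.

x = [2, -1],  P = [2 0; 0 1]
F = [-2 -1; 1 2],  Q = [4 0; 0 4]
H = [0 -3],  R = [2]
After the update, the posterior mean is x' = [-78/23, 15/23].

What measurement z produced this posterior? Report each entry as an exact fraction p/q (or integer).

x̄ = F·x = [-3, 0]
P̄ = F·P·Fᵀ + Q = [13 -6; -6 10]
S = H·P̄·Hᵀ + R = [92]
K = P̄·Hᵀ·S⁻¹ = [9/46; -15/46]
x' − x̄ = [-9/23, 15/23] = K·y
y = (KᵀK)⁻¹·Kᵀ·(x' − x̄) = [-2]
z = y + H·x̄ = [-2] + [0] = [-2]

z = [-2]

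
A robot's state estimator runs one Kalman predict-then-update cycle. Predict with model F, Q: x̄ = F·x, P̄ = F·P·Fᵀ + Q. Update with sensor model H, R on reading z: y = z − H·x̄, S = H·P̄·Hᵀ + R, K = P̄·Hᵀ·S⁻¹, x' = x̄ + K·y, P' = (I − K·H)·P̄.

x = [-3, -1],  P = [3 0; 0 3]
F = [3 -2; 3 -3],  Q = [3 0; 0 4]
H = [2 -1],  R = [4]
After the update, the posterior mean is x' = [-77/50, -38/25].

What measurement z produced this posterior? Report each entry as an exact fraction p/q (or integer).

x̄ = F·x = [-7, -6]
P̄ = F·P·Fᵀ + Q = [42 45; 45 58]
S = H·P̄·Hᵀ + R = [50]
K = P̄·Hᵀ·S⁻¹ = [39/50; 16/25]
x' − x̄ = [273/50, 112/25] = K·y
y = (KᵀK)⁻¹·Kᵀ·(x' − x̄) = [7]
z = y + H·x̄ = [7] + [-8] = [-1]

z = [-1]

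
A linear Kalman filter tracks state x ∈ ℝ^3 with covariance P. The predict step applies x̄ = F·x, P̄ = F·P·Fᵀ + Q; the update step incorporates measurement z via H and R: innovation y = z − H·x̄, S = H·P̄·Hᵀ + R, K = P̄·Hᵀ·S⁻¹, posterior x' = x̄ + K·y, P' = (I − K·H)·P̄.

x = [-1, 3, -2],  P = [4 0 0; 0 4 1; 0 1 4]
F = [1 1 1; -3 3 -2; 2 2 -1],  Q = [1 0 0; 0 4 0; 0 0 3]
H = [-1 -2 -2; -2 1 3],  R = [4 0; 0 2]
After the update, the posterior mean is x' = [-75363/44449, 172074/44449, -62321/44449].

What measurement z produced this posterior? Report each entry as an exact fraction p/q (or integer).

z = [-3, 3]

x̄ = F·x = [0, 16, 6]
P̄ = F·P·Fᵀ + Q = [15 -7 13; -7 80 1; 13 1 35]
S = H·P̄·Hᵀ + R = [511 -356; -356 335]
K = P̄·Hᵀ·S⁻¹ = [-8333/44449 -8590/44449; -17393/44449 -5613/44449; 5/44449 10620/44449]
x' − x̄ = [-75363/44449, -539110/44449, -329015/44449] = K·y
y = (KᵀK)⁻¹·Kᵀ·(x' − x̄) = [41, -31]
z = y + H·x̄ = [41, -31] + [-44, 34] = [-3, 3]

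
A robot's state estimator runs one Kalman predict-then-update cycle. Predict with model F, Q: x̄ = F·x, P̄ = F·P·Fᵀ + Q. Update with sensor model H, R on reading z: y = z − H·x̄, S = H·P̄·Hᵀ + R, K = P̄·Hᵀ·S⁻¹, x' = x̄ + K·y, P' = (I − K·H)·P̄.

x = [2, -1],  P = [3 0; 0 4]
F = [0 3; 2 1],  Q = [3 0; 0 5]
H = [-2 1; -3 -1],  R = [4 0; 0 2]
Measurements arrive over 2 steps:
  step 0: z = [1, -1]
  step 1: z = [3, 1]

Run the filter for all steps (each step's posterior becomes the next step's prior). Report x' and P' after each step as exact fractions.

step 0: x' = [-1458/18917, 24645/18917], P' = [4362/18917 -5304/18917; -5304/18917 29868/18917]
step 1: x' = [-43869930/63637573, 68821751/63637573], P' = [14007594/63637573 -14741880/63637573; -14741880/63637573 84588140/63637573]

step 0: x̄ = F·x = [-3, 3]
step 0: P̄ = F·P·Fᵀ + Q = [39 12; 12 21]
step 0: y = z − H·x̄ = [-8, -7]
step 0: S = H·P̄·Hᵀ + R = [133 201; 201 446]
step 0: K = P̄·Hᵀ·S⁻¹ = [-3507/18917 -3891/18917; 10119/18917 -6978/18917]
step 0: x' = x̄ + K·y = [-1458/18917, 24645/18917]
step 0: P' = (I − K·H)·P̄ = [4362/18917 -5304/18917; -5304/18917 29868/18917]
step 1: x̄ = F·x = [73935/18917, 21729/18917]
step 1: P̄ = F·P·Fᵀ + Q = [325563/18917 57780/18917; 57780/18917 120685/18917]
step 1: y = z − H·x̄ = [182892/18917, 262451/18917]
step 1: S = H·P̄·Hᵀ + R = [1267485/18917 1774913/18917; 1774913/18917 3435266/18917]
step 1: K = P̄·Hᵀ·S⁻¹ = [-10689267/63637573 -13640451/63637573; 28517975/63637573 -20181250/63637573]
step 1: x' = x̄ + K·y = [-43869930/63637573, 68821751/63637573]
step 1: P' = (I − K·H)·P̄ = [14007594/63637573 -14741880/63637573; -14741880/63637573 84588140/63637573]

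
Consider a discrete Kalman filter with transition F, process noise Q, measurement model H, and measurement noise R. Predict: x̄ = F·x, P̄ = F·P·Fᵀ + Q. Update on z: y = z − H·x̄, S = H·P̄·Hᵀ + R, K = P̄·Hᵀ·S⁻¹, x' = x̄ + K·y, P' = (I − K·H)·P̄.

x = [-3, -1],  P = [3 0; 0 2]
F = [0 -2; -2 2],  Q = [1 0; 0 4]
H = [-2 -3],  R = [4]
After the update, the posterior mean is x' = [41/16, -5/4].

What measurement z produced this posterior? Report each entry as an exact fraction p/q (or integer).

z = [-1]

x̄ = F·x = [2, 4]
P̄ = F·P·Fᵀ + Q = [9 -8; -8 24]
S = H·P̄·Hᵀ + R = [160]
K = P̄·Hᵀ·S⁻¹ = [3/80; -7/20]
x' − x̄ = [9/16, -21/4] = K·y
y = (KᵀK)⁻¹·Kᵀ·(x' − x̄) = [15]
z = y + H·x̄ = [15] + [-16] = [-1]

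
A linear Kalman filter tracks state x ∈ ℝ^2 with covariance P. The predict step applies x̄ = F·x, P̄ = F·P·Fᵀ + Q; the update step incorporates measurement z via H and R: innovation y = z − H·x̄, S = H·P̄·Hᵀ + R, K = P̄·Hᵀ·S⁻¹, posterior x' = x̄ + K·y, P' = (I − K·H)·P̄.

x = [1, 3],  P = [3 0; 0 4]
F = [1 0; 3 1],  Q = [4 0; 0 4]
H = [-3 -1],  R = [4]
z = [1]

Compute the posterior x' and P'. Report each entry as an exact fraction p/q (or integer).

x̄ = F·x = [1, 6]
P̄ = F·P·Fᵀ + Q = [7 9; 9 35]
y = z − H·x̄ = [10]
S = H·P̄·Hᵀ + R = [156]
K = P̄·Hᵀ·S⁻¹ = [-5/26; -31/78]
x' = x̄ + K·y = [-12/13, 79/39]
P' = (I − K·H)·P̄ = [16/13 -38/13; -38/13 404/39]

x' = [-12/13, 79/39]
P' = [16/13 -38/13; -38/13 404/39]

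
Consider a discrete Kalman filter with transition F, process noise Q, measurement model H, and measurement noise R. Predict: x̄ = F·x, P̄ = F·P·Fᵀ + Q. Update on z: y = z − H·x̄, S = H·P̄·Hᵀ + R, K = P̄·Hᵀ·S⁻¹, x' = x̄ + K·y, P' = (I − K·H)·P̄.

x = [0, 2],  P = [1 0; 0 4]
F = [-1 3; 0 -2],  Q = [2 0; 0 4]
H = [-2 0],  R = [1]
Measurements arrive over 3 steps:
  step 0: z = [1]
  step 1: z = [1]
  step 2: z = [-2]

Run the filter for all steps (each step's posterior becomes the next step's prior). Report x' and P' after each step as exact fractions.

step 0: x' = [-72/157, -4/157], P' = [39/157 -24/157; -24/157 836/157]
step 1: x' = [-15982/32241, 6504/10747], P' = [8021/32241 -1688/10747; -1688/10747 54108/10747]
step 2: x' = [6329730/6287453, -2448656/6287453], P' = [1563803/6287453 -984072/6287453; -984072/6287453 31626884/6287453]

step 0: x̄ = F·x = [6, -4]
step 0: P̄ = F·P·Fᵀ + Q = [39 -24; -24 20]
step 0: y = z − H·x̄ = [13]
step 0: S = H·P̄·Hᵀ + R = [157]
step 0: K = P̄·Hᵀ·S⁻¹ = [-78/157; 48/157]
step 0: x' = x̄ + K·y = [-72/157, -4/157]
step 0: P' = (I − K·H)·P̄ = [39/157 -24/157; -24/157 836/157]
step 1: x̄ = F·x = [60/157, 8/157]
step 1: P̄ = F·P·Fᵀ + Q = [8021/157 -5064/157; -5064/157 3972/157]
step 1: y = z − H·x̄ = [277/157]
step 1: S = H·P̄·Hᵀ + R = [32241/157]
step 1: K = P̄·Hᵀ·S⁻¹ = [-16042/32241; 3376/10747]
step 1: x' = x̄ + K·y = [-15982/32241, 6504/10747]
step 1: P' = (I − K·H)·P̄ = [8021/32241 -1688/10747; -1688/10747 54108/10747]
step 2: x̄ = F·x = [74518/32241, -13008/10747]
step 2: P̄ = F·P·Fᵀ + Q = [1563803/32241 -328024/10747; -328024/10747 259420/10747]
step 2: y = z − H·x̄ = [84554/32241]
step 2: S = H·P̄·Hᵀ + R = [6287453/32241]
step 2: K = P̄·Hᵀ·S⁻¹ = [-3127606/6287453; 1968144/6287453]
step 2: x' = x̄ + K·y = [6329730/6287453, -2448656/6287453]
step 2: P' = (I − K·H)·P̄ = [1563803/6287453 -984072/6287453; -984072/6287453 31626884/6287453]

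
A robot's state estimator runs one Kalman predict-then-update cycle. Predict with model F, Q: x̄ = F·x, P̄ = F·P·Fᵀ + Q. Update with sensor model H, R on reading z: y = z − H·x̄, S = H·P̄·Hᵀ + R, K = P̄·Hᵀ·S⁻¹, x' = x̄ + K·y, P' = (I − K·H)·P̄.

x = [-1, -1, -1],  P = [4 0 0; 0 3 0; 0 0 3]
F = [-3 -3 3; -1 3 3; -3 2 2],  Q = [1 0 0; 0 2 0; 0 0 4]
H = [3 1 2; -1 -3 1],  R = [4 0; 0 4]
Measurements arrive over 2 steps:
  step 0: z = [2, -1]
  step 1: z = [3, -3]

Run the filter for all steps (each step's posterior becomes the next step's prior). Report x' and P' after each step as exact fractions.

step 0: x' = [27807/41623, 1333/41623, 1193/41623], P' = [611562/41623 -439812/41623 -675520/41623; -439812/41623 333060/41623 489552/41623; -675520/41623 489552/41623 778864/41623]
step 1: x' = [-2247880587/15552159137, 22244789658/15552159137, 14738806794/15552159137], P' = [59233281282/15552159137 -41967793502/15552159137 -62828376164/15552159137; -41967793502/15552159137 35851475966/15552159137 46155518000/15552159137; -62828376164/15552159137 46155518000/15552159137 78235519832/15552159137]

step 0: x̄ = F·x = [3, -5, -1]
step 0: P̄ = F·P·Fᵀ + Q = [91 12 36; 12 60 48; 36 48 64]
step 0: y = z − H·x̄ = [0, -12]
step 0: S = H·P̄·Hᵀ + R = [1835 -649; -649 411]
step 0: K = P̄·Hᵀ·S⁻¹ = [21917/83246 16177/83246; -1818/41623 -17454/41623; 5180/41623 -3568/41623]
step 0: x' = x̄ + K·y = [27807/41623, 1333/41623, 1193/41623]
step 0: P' = (I − K·H)·P̄ = [611562/41623 -439812/41623 -675520/41623; -439812/41623 333060/41623 489552/41623; -675520/41623 489552/41623 778864/41623]
step 1: x̄ = F·x = [-83841/41623, -20229/41623, -78369/41623]
step 1: P̄ = F·P·Fᵀ + Q = [10983805/41623 16592034/41623 16992246/41623; 16592034/41623 26206052/41623 26649506/41623; 16992246/41623 26649506/41623 27418646/41623]
step 1: y = z − H·x̄ = [553359/41623, -191028/41623]
step 1: S = H·P̄·Hᵀ + R = [644958553/41623 -338907903/41623; -338907903/41623 180094087/41623]
step 1: K = P̄·Hᵀ·S⁻¹ = [2518824504/15552159137 960430765/15552159137; 564782865/15552159137 -4857779099/15552159137; 3535357293/15552159137 649335499/15552159137]
step 1: x' = x̄ + K·y = [-2247880587/15552159137, 22244789658/15552159137, 14738806794/15552159137]
step 1: P' = (I − K·H)·P̄ = [59233281282/15552159137 -41967793502/15552159137 -62828376164/15552159137; -41967793502/15552159137 35851475966/15552159137 46155518000/15552159137; -62828376164/15552159137 46155518000/15552159137 78235519832/15552159137]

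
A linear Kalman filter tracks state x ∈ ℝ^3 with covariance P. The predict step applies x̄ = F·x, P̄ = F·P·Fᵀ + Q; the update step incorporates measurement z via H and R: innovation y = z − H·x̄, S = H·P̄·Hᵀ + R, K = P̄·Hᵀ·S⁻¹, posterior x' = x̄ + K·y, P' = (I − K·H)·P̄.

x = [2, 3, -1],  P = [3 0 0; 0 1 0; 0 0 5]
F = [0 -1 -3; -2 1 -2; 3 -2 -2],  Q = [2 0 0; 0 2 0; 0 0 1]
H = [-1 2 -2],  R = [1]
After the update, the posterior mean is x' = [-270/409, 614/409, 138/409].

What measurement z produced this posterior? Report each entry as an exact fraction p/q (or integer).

z = [3]

x̄ = F·x = [0, 1, 2]
P̄ = F·P·Fᵀ + Q = [48 29 32; 29 35 0; 32 0 52]
S = H·P̄·Hᵀ + R = [409]
K = P̄·Hᵀ·S⁻¹ = [-54/409; 41/409; -136/409]
x' − x̄ = [-270/409, 205/409, -680/409] = K·y
y = (KᵀK)⁻¹·Kᵀ·(x' − x̄) = [5]
z = y + H·x̄ = [5] + [-2] = [3]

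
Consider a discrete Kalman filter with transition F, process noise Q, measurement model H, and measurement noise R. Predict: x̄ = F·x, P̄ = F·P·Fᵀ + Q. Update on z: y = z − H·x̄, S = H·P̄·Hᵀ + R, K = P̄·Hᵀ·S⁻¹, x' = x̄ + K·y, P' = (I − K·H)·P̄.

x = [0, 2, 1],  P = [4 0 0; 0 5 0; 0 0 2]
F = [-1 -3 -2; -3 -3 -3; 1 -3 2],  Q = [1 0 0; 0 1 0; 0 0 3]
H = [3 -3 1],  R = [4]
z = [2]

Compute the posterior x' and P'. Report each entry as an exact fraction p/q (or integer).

x' = [-8, -765/79, -244/79]
P' = [58 69 33; 69 6604/79 3387/79; 33 3387/79 2436/79]

x̄ = F·x = [-8, -9, -4]
P̄ = F·P·Fᵀ + Q = [58 69 33; 69 100 21; 33 21 60]
y = z − H·x̄ = [3]
S = H·P̄·Hᵀ + R = [316]
K = P̄·Hᵀ·S⁻¹ = [0; -18/79; 24/79]
x' = x̄ + K·y = [-8, -765/79, -244/79]
P' = (I − K·H)·P̄ = [58 69 33; 69 6604/79 3387/79; 33 3387/79 2436/79]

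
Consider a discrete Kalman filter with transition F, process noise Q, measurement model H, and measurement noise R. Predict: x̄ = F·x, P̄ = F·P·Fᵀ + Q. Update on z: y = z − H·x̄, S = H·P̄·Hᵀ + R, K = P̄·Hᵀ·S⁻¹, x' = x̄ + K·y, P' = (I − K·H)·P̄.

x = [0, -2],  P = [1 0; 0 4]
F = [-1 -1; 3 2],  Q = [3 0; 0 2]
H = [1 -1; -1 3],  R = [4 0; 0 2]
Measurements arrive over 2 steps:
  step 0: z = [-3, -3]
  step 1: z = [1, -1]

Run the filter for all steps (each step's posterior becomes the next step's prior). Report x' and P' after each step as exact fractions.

step 0: x̄ = F·x = [2, -4]
step 0: P̄ = F·P·Fᵀ + Q = [8 -11; -11 27]
step 0: y = z − H·x̄ = [-9, 11]
step 0: S = H·P̄·Hᵀ + R = [61 -133; -133 319]
step 0: K = P̄·Hᵀ·S⁻¹ = [304/885 13/885; 19/295 93/295]
step 0: x' = x̄ + K·y = [-823/885, -328/295]
step 0: P' = (I − K·H)·P̄ = [1837/885 207/295; 207/295 131/295]
step 1: x̄ = F·x = [1807/885, -1479/295]
step 1: P̄ = F·P·Fᵀ + Q = [6127/885 -3134/295; -3134/295 9109/295]
step 1: y = z − H·x̄ = [-5359/885, 14233/885]
step 1: S = H·P̄·Hᵀ + R = [55798/885 -125716/885; -125716/885 310252/885]
step 1: K = P̄·Hᵀ·S⁻¹ = [70861/212843 20639/851372; 13144/212843 272071/851372]
step 1: x' = x̄ + K·y = [353907/851372, -211193/851372]
step 1: P' = (I − K·H)·P̄ = [1721303/851372 587527/851372; 587527/851372 377223/851372]

step 0: x' = [-823/885, -328/295], P' = [1837/885 207/295; 207/295 131/295]
step 1: x' = [353907/851372, -211193/851372], P' = [1721303/851372 587527/851372; 587527/851372 377223/851372]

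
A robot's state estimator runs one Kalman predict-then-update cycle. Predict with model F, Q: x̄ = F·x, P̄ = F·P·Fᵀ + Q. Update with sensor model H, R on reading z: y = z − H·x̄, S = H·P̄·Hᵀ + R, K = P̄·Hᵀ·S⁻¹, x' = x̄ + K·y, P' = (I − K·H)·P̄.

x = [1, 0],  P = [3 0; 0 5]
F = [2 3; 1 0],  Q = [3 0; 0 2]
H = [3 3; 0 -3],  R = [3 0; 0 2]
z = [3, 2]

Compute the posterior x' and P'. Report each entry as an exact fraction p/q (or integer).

x' = [12016/7637, -4450/7637]
P' = [4080/7637 -1572/7637; -1572/7637 1594/7637]

x̄ = F·x = [2, 1]
P̄ = F·P·Fᵀ + Q = [60 6; 6 5]
y = z − H·x̄ = [-6, 5]
S = H·P̄·Hᵀ + R = [696 -99; -99 47]
K = P̄·Hᵀ·S⁻¹ = [2508/7637 2358/7637; 22/7637 -2391/7637]
x' = x̄ + K·y = [12016/7637, -4450/7637]
P' = (I − K·H)·P̄ = [4080/7637 -1572/7637; -1572/7637 1594/7637]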